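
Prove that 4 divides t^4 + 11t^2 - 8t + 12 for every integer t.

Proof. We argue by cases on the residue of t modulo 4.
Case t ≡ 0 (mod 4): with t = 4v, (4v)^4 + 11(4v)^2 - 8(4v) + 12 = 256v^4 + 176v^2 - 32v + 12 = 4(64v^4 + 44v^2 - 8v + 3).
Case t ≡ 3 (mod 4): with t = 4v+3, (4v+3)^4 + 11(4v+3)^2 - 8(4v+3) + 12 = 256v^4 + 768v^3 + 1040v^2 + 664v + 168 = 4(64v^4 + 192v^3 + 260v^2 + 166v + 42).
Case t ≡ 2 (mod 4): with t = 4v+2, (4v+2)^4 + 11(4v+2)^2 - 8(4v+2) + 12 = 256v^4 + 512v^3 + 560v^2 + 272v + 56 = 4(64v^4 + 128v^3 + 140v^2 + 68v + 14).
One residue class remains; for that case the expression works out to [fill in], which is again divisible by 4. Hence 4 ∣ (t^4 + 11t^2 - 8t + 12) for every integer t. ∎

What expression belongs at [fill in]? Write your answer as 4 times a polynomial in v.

4(64v^4 + 64v^3 + 68v^2 + 18v + 4)

Only t ≡ 1 (mod 4) is unaccounted for. Put t = 4v+1:
(4v+1)^4 + 11(4v+1)^2 - 8(4v+1) + 12 expands to 256v^4 + 256v^3 + 272v^2 + 72v + 16,
and factoring out 4 leaves 4(64v^4 + 64v^3 + 68v^2 + 18v + 4).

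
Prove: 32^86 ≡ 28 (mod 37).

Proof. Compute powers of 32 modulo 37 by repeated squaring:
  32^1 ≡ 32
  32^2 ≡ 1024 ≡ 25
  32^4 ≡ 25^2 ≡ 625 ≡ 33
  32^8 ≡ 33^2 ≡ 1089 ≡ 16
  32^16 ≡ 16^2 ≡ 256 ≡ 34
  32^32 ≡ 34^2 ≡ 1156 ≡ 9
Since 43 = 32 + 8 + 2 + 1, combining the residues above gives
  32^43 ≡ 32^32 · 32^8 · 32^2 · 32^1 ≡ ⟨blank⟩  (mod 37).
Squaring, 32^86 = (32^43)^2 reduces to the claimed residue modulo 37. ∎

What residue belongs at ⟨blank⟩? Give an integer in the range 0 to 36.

Multiply the listed residues: 9 · 16 · 25 · 32 = 144 → 3600 → 115200.
Reducing modulo 37: 115200 = 3113·37 + 19, so 32^43 ≡ 19.

19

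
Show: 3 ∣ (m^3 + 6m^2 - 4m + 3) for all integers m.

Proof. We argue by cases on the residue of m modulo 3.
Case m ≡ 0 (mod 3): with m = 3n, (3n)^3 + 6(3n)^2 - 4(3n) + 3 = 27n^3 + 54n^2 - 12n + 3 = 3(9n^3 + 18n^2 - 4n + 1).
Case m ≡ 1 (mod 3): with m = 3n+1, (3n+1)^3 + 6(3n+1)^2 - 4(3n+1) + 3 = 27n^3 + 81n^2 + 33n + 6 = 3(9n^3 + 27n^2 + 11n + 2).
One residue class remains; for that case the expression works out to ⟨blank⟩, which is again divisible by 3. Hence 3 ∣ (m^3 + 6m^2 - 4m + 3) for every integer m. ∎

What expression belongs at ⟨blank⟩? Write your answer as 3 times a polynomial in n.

Only m ≡ 2 (mod 3) is unaccounted for. Put m = 3n+2:
(3n+2)^3 + 6(3n+2)^2 - 4(3n+2) + 3 expands to 27n^3 + 108n^2 + 96n + 27,
and factoring out 3 leaves 3(9n^3 + 36n^2 + 32n + 9).

3(9n^3 + 36n^2 + 32n + 9)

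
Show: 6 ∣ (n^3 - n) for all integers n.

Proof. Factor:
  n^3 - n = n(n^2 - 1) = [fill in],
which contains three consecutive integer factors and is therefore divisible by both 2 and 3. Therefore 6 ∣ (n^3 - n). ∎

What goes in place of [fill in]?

n(n^2 - 1) = n(n - 1)(n + 1) = (n - 1)n(n + 1).
These three factors are consecutive integers, so their product is divisible by 6.

(n - 1)n(n + 1)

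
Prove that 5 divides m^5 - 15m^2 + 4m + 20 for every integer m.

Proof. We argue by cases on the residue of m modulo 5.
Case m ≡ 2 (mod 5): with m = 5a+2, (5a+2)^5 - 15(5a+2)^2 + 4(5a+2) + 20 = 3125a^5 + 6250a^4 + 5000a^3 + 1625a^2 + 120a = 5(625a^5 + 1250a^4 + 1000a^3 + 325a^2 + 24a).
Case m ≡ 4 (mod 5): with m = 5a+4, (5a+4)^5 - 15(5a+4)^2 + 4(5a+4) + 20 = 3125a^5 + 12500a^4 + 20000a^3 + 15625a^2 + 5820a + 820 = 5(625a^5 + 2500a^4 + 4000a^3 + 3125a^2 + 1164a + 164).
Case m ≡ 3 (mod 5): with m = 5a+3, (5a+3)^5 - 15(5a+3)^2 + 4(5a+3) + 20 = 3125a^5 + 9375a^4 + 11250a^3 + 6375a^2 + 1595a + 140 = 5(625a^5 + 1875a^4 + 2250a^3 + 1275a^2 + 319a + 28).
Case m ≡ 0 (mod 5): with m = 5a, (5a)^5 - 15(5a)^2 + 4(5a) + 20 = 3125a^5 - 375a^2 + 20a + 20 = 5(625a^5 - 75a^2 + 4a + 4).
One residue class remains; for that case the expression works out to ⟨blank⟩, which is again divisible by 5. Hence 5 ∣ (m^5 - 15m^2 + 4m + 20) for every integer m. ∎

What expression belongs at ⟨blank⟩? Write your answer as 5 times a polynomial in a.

5(625a^5 + 625a^4 + 250a^3 - 25a^2 - 21a + 2)

Only m ≡ 1 (mod 5) is unaccounted for. Put m = 5a+1:
(5a+1)^5 - 15(5a+1)^2 + 4(5a+1) + 20 expands to 3125a^5 + 3125a^4 + 1250a^3 - 125a^2 - 105a + 10,
and factoring out 5 leaves 5(625a^5 + 625a^4 + 250a^3 - 25a^2 - 21a + 2).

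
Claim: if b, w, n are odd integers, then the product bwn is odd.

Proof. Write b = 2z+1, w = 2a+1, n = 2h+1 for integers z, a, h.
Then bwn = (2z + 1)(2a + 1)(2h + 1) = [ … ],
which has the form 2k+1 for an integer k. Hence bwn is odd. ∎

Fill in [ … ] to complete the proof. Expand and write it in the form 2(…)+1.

2(4ahz + 2ah + 2az + a + 2hz + h + z) + 1

(2z + 1)(2a + 1)(2h + 1) = 8ahz + 4ah + 4az + 2a + 4hz + 2h + 2z + 1
= 2(4ahz + 2ah + 2az + a + 2hz + h + z) + 1.
Since 4ahz + 2ah + 2az + a + 2hz + h + z is an integer, the product is of the form 2k+1 for an integer k.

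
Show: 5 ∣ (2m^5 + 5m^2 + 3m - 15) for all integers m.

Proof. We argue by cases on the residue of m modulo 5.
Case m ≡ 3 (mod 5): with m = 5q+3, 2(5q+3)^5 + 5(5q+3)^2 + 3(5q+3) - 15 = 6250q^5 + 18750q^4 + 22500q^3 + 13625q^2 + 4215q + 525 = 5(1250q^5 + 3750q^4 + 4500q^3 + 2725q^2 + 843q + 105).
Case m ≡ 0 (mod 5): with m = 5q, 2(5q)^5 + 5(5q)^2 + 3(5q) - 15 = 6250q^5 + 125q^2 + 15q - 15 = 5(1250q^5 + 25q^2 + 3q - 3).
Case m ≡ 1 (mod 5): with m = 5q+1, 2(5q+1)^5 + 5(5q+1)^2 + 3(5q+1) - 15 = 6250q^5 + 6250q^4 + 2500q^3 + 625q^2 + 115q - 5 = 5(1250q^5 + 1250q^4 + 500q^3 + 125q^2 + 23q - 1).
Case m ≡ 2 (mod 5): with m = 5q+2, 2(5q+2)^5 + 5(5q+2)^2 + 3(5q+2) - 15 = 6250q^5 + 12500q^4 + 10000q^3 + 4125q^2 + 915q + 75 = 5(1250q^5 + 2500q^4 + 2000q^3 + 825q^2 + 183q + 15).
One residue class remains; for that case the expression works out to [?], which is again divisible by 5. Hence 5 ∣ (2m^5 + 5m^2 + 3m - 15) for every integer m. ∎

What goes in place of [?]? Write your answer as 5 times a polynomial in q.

5(1250q^5 + 5000q^4 + 8000q^3 + 6425q^2 + 2603q + 425)

Only m ≡ 4 (mod 5) is unaccounted for. Put m = 5q+4:
2(5q+4)^5 + 5(5q+4)^2 + 3(5q+4) - 15 expands to 6250q^5 + 25000q^4 + 40000q^3 + 32125q^2 + 13015q + 2125,
and factoring out 5 leaves 5(1250q^5 + 5000q^4 + 8000q^3 + 6425q^2 + 2603q + 425).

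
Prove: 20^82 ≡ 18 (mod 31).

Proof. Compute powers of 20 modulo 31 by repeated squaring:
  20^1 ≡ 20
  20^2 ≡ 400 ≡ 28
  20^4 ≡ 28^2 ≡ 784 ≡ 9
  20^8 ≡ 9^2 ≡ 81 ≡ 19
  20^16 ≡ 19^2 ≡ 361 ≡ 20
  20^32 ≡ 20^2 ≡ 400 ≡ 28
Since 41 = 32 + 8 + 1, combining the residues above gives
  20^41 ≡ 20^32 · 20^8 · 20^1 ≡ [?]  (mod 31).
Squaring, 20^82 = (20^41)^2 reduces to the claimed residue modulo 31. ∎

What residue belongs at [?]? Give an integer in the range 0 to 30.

Multiply the listed residues: 28 · 19 · 20 = 532 → 10640.
Reducing modulo 31: 10640 = 343·31 + 7, so 20^41 ≡ 7.

7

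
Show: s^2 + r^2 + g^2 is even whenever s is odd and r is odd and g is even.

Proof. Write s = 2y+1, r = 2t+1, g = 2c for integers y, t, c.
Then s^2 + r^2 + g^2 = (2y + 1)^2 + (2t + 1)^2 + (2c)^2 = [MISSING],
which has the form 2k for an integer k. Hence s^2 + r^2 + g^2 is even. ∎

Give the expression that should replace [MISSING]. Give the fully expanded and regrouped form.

Expanding: (2y + 1)^2 + (2t + 1)^2 + (2c)^2 = 4c^2 + 4t^2 + 4t + 4y^2 + 4y + 2.
Every term is even; pulling out the factor of 2 gives 2(2c^2 + 2t^2 + 2t + 2y^2 + 2y + 1).

2(2c^2 + 2t^2 + 2t + 2y^2 + 2y + 1)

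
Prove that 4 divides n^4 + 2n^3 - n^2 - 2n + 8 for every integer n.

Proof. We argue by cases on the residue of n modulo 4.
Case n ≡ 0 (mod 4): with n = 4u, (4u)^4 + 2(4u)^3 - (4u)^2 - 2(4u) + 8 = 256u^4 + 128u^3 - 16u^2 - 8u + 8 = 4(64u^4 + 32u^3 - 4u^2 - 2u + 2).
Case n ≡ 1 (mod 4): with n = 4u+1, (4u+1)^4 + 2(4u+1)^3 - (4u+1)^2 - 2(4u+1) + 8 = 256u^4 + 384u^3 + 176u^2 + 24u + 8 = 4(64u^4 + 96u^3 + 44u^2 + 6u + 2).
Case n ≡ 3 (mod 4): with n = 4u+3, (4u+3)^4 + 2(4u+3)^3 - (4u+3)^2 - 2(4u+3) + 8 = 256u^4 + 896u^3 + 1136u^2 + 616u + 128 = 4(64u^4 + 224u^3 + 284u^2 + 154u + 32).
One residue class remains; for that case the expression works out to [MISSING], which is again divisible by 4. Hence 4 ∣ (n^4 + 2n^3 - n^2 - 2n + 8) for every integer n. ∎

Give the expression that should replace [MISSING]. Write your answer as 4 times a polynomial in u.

4(64u^4 + 160u^3 + 140u^2 + 50u + 8)

The residues treated are {0, 1, 3}, so the missing case is n ≡ 2 (mod 4); write n = 4u+2.
Then (4u+2)^4 + 2(4u+2)^3 - (4u+2)^2 - 2(4u+2) + 8 = 256u^4 + 640u^3 + 560u^2 + 200u + 32 = 4(64u^4 + 160u^3 + 140u^2 + 50u + 8).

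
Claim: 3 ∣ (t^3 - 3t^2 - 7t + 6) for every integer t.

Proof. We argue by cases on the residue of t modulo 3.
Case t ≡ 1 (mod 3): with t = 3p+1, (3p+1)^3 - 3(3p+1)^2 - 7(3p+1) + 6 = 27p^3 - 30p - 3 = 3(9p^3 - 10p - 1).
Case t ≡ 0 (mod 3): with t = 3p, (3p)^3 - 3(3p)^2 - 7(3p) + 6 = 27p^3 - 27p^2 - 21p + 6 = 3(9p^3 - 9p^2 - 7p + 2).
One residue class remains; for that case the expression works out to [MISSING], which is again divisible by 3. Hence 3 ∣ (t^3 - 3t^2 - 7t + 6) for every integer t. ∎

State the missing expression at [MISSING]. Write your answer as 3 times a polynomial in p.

The residues treated are {1, 0}, so the missing case is t ≡ 2 (mod 3); write t = 3p+2.
Then (3p+2)^3 - 3(3p+2)^2 - 7(3p+2) + 6 = 27p^3 + 27p^2 - 21p - 12 = 3(9p^3 + 9p^2 - 7p - 4).

3(9p^3 + 9p^2 - 7p - 4)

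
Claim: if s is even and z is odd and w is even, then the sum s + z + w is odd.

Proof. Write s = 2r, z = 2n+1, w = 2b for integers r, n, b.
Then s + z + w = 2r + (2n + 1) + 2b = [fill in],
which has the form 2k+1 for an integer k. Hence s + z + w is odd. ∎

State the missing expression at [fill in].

2r + (2n + 1) + 2b = 2b + 2n + 2r + 1
= 2(b + n + r) + 1.
Since b + n + r is an integer, the sum is of the form 2k+1 for an integer k.

2(b + n + r) + 1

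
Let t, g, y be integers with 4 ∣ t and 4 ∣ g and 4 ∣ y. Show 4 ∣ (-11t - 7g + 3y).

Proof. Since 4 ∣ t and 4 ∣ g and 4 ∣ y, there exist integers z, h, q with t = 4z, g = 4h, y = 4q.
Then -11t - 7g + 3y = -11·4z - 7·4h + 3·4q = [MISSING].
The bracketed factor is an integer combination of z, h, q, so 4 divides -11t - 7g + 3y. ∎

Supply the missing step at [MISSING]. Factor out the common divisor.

Pull the common 4 out of every term: -11·4z - 7·4h + 3·4q = 4(-7h + 3q - 11z).
-7h + 3q - 11z is an integer, which exhibits the divisibility.

4(-7h + 3q - 11z)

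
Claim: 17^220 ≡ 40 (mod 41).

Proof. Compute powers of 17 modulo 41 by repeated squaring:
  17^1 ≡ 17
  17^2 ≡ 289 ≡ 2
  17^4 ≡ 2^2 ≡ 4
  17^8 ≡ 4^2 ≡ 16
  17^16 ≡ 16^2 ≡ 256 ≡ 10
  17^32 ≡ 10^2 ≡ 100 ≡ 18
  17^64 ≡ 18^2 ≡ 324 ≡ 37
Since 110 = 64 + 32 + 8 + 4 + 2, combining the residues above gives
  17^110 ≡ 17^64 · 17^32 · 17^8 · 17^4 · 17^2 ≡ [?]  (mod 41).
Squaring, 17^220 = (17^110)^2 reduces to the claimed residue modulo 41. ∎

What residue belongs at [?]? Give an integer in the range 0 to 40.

Multiply the listed residues: 37 · 18 · 16 · 4 · 2 = 666 → 10656 → 42624 → 85248.
Reducing modulo 41: 85248 = 2079·41 + 9, so 17^110 ≡ 9.

9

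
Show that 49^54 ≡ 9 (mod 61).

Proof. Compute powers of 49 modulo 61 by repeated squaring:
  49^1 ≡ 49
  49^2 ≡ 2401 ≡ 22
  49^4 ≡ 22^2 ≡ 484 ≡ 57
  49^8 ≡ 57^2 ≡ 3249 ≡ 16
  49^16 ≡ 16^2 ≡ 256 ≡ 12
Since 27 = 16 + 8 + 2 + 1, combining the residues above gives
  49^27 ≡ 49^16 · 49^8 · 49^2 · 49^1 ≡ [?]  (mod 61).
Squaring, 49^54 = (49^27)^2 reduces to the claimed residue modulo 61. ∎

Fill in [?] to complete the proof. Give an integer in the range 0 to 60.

3

49^16 · 49^8 · 49^2 · 49^1 ≡ 12 · 16 · 22 · 49 = 206976.
206976 mod 61 = 3, so 49^27 ≡ 3 (mod 61).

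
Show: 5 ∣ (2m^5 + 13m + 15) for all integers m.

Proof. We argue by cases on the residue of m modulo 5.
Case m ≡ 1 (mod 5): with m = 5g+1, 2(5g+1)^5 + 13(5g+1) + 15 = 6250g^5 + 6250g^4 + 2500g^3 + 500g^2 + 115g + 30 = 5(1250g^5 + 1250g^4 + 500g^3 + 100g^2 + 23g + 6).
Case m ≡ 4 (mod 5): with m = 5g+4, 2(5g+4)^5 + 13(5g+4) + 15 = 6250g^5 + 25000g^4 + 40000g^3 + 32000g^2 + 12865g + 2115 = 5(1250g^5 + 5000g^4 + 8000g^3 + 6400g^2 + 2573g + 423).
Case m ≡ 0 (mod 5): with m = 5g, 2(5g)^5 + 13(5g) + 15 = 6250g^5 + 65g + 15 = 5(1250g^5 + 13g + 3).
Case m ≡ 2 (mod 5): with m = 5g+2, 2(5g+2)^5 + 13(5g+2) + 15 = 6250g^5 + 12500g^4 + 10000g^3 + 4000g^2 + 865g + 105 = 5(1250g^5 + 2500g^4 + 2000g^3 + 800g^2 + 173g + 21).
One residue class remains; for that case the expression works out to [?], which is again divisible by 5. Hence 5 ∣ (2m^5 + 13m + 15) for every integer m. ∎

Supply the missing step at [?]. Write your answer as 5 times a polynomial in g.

Only m ≡ 3 (mod 5) is unaccounted for. Put m = 5g+3:
2(5g+3)^5 + 13(5g+3) + 15 expands to 6250g^5 + 18750g^4 + 22500g^3 + 13500g^2 + 4115g + 540,
and factoring out 5 leaves 5(1250g^5 + 3750g^4 + 4500g^3 + 2700g^2 + 823g + 108).

5(1250g^5 + 3750g^4 + 4500g^3 + 2700g^2 + 823g + 108)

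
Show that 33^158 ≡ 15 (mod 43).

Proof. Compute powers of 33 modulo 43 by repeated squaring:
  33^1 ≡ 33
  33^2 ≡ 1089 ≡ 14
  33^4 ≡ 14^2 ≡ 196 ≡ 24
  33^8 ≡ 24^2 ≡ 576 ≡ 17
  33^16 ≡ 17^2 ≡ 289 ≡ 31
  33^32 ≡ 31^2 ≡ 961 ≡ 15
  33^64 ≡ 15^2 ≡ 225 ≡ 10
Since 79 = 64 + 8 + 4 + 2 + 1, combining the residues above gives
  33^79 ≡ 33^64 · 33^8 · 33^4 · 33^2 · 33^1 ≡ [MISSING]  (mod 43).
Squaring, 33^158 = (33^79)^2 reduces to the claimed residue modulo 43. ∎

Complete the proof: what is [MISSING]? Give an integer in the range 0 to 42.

Multiply the listed residues: 10 · 17 · 24 · 14 · 33 = 170 → 4080 → 57120 → 1884960.
Reducing modulo 43: 1884960 = 43836·43 + 12, so 33^79 ≡ 12.

12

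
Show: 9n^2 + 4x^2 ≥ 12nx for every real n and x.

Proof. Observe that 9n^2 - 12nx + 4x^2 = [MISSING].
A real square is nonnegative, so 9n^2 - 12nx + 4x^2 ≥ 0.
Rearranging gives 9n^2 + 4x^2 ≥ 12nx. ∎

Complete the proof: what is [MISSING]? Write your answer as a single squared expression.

(3n - 2x)^2

The leading and trailing coefficients are 3^2 and 2^2, and 12 = 2·3·2, so the trinomial is (3n - 2x)^2.
Hence 9n^2 - 12nx + 4x^2 ≥ 0.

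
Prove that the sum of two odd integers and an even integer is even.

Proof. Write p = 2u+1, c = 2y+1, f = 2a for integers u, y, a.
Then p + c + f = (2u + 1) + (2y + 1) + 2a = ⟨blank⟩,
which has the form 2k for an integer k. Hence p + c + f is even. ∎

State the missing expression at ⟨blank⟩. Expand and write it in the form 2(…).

(2u + 1) + (2y + 1) + 2a = 2a + 2u + 2y + 2
= 2(a + u + y + 1).
Since a + u + y + 1 is an integer, the sum is of the form 2k for an integer k.

2(a + u + y + 1)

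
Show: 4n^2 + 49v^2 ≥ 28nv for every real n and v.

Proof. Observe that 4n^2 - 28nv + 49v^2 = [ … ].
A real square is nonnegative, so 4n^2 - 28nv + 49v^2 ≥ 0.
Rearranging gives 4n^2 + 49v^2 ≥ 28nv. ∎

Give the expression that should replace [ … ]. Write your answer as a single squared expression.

(2n - 7v)^2

4n^2 - 28nv + 49v^2 is a perfect-square trinomial: the outer terms are (2n)^2 and (7v)^2, and the cross term is -2·2n·7v.
So 4n^2 - 28nv + 49v^2 = (2n - 7v)^2 ≥ 0.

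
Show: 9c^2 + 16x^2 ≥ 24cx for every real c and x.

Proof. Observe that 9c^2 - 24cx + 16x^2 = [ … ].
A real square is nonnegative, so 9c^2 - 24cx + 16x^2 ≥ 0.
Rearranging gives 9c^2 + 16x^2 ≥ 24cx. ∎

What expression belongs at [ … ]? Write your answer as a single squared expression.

(3c - 4x)^2

The leading and trailing coefficients are 3^2 and 4^2, and 24 = 2·3·4, so the trinomial is (3c - 4x)^2.
Hence 9c^2 - 24cx + 16x^2 ≥ 0.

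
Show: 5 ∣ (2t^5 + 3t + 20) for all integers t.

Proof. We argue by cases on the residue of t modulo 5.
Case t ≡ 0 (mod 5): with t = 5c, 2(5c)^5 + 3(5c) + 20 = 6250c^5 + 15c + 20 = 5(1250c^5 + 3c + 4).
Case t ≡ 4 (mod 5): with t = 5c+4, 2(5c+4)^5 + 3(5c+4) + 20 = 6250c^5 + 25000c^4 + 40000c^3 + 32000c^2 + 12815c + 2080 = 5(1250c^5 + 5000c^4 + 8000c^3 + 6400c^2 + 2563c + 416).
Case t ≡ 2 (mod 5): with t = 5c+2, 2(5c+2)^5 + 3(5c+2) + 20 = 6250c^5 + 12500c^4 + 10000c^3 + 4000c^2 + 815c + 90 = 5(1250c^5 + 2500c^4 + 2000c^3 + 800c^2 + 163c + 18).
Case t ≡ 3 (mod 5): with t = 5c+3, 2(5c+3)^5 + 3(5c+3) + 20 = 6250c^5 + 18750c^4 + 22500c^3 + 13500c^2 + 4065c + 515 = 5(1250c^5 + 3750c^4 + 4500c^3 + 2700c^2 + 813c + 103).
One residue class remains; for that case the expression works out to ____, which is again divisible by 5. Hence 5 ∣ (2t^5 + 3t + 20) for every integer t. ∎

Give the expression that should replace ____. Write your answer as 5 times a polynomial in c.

Only t ≡ 1 (mod 5) is unaccounted for. Put t = 5c+1:
2(5c+1)^5 + 3(5c+1) + 20 expands to 6250c^5 + 6250c^4 + 2500c^3 + 500c^2 + 65c + 25,
and factoring out 5 leaves 5(1250c^5 + 1250c^4 + 500c^3 + 100c^2 + 13c + 5).

5(1250c^5 + 1250c^4 + 500c^3 + 100c^2 + 13c + 5)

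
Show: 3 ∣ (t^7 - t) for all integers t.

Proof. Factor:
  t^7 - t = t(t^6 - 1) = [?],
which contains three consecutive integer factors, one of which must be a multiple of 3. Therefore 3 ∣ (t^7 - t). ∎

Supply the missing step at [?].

(t - 1)t(t + 1)(t^4 + t^2 + 1)

t^6 - 1 = (t^2 - 1)(t^4 + t^2 + 1), and t^2 - 1 = (t-1)(t+1).
So t(t^6 - 1) = (t - 1)t(t + 1)(t^4 + t^2 + 1).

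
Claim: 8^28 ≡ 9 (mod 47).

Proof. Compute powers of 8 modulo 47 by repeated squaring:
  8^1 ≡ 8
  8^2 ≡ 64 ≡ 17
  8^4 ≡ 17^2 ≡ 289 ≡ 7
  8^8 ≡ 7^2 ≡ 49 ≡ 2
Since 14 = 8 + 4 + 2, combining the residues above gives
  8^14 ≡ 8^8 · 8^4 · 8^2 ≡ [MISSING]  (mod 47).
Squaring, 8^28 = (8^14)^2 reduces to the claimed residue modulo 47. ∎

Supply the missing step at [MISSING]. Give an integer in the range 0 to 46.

Multiply the listed residues: 2 · 7 · 17 = 14 → 238.
Reducing modulo 47: 238 = 5·47 + 3, so 8^14 ≡ 3.

3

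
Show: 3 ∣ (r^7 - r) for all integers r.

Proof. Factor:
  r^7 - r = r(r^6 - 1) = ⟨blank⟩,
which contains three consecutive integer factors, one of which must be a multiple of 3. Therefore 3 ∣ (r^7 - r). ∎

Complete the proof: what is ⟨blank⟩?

(r - 1)r(r + 1)(r^4 + r^2 + 1)

r^6 - 1 = (r^2 - 1)(r^4 + r^2 + 1), and r^2 - 1 = (r-1)(r+1).
So r(r^6 - 1) = (r - 1)r(r + 1)(r^4 + r^2 + 1).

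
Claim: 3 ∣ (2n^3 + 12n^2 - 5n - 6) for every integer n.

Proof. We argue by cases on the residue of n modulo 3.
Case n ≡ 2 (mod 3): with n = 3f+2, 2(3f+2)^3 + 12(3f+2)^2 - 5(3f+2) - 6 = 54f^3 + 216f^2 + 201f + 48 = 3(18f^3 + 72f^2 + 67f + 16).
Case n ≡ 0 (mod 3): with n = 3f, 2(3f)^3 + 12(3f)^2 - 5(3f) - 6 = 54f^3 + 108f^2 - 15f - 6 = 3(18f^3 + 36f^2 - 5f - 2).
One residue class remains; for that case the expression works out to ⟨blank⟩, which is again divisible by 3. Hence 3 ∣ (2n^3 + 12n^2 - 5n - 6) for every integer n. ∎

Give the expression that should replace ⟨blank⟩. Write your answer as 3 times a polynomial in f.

3(18f^3 + 54f^2 + 25f + 1)

Only n ≡ 1 (mod 3) is unaccounted for. Put n = 3f+1:
2(3f+1)^3 + 12(3f+1)^2 - 5(3f+1) - 6 expands to 54f^3 + 162f^2 + 75f + 3,
and factoring out 3 leaves 3(18f^3 + 54f^2 + 25f + 1).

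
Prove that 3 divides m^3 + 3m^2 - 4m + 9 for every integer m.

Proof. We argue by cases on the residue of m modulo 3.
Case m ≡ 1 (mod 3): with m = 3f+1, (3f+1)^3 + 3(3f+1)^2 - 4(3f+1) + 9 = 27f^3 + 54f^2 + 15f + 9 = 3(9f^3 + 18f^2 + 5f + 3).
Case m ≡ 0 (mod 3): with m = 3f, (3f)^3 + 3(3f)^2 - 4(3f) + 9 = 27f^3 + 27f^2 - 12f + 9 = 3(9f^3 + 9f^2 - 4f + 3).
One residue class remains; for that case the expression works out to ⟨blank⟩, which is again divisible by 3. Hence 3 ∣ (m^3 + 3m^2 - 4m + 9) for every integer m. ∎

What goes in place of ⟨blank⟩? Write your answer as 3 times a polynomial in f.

Only m ≡ 2 (mod 3) is unaccounted for. Put m = 3f+2:
(3f+2)^3 + 3(3f+2)^2 - 4(3f+2) + 9 expands to 27f^3 + 81f^2 + 60f + 21,
and factoring out 3 leaves 3(9f^3 + 27f^2 + 20f + 7).

3(9f^3 + 27f^2 + 20f + 7)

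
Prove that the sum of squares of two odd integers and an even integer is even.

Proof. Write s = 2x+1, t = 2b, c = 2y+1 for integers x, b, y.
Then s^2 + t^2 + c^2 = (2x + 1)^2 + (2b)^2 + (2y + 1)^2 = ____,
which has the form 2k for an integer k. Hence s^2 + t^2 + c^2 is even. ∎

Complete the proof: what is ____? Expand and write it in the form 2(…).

2(2b^2 + 2x^2 + 2x + 2y^2 + 2y + 1)

Expanding: (2x + 1)^2 + (2b)^2 + (2y + 1)^2 = 4b^2 + 4x^2 + 4x + 4y^2 + 4y + 2.
Every term is even; pulling out the factor of 2 gives 2(2b^2 + 2x^2 + 2x + 2y^2 + 2y + 1).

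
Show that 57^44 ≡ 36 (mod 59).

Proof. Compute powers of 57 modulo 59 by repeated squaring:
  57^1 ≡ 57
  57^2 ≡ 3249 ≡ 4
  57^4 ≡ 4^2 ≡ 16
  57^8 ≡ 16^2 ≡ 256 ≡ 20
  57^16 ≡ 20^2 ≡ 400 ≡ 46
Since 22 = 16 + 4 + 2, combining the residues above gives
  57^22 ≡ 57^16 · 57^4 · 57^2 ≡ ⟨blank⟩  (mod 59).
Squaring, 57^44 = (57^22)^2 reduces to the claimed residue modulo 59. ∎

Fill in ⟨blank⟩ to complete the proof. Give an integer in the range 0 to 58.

57^16 · 57^4 · 57^2 ≡ 46 · 16 · 4 = 2944.
2944 mod 59 = 53, so 57^22 ≡ 53 (mod 59).

53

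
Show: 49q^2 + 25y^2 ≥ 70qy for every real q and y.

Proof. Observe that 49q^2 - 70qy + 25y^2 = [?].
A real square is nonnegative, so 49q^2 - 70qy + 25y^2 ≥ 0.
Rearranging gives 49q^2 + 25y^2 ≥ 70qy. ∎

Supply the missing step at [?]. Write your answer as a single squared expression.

49q^2 - 70qy + 25y^2 is a perfect-square trinomial: the outer terms are (7q)^2 and (5y)^2, and the cross term is -2·7q·5y.
So 49q^2 - 70qy + 25y^2 = (7q - 5y)^2 ≥ 0.

(7q - 5y)^2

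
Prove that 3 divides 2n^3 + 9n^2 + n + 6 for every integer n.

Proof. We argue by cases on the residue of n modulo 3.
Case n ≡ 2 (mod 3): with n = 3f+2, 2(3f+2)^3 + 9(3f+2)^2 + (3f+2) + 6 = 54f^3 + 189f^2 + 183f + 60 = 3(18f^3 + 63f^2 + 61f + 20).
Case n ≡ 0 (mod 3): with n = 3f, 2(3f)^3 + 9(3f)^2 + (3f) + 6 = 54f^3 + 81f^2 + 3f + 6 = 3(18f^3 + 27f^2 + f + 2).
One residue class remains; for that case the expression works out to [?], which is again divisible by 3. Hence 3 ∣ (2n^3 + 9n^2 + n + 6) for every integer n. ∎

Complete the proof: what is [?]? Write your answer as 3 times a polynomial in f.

3(18f^3 + 45f^2 + 25f + 6)

Only n ≡ 1 (mod 3) is unaccounted for. Put n = 3f+1:
2(3f+1)^3 + 9(3f+1)^2 + (3f+1) + 6 expands to 54f^3 + 135f^2 + 75f + 18,
and factoring out 3 leaves 3(18f^3 + 45f^2 + 25f + 6).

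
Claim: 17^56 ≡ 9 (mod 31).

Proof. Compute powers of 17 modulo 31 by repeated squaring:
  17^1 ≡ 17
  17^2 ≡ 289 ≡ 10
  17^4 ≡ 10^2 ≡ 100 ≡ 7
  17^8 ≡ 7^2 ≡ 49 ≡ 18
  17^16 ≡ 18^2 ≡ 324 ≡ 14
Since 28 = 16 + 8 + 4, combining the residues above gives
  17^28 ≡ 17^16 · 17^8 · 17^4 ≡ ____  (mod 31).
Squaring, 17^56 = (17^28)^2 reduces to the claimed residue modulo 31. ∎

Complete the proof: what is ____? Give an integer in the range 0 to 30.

17^16 · 17^8 · 17^4 ≡ 14 · 18 · 7 = 1764.
1764 mod 31 = 28, so 17^28 ≡ 28 (mod 31).

28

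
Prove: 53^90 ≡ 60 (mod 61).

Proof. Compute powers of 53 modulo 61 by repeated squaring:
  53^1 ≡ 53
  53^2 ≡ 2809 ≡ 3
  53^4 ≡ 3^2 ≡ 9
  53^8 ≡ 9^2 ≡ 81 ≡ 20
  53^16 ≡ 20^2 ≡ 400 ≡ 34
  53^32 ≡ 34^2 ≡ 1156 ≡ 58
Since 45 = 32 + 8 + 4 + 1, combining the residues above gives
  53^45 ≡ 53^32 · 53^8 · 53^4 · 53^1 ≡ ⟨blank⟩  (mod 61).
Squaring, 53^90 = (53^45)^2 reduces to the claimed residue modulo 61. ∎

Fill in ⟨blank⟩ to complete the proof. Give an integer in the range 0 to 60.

53^32 · 53^8 · 53^4 · 53^1 ≡ 58 · 20 · 9 · 53 = 553320.
553320 mod 61 = 50, so 53^45 ≡ 50 (mod 61).

50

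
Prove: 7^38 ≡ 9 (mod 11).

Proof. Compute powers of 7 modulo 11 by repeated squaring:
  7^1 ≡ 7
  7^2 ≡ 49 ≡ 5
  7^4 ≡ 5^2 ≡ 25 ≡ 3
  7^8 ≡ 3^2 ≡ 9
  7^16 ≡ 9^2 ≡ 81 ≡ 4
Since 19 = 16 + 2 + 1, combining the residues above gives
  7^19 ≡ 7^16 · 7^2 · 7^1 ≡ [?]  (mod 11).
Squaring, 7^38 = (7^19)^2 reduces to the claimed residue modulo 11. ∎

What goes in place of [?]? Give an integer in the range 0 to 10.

8

7^16 · 7^2 · 7^1 ≡ 4 · 5 · 7 = 140.
140 mod 11 = 8, so 7^19 ≡ 8 (mod 11).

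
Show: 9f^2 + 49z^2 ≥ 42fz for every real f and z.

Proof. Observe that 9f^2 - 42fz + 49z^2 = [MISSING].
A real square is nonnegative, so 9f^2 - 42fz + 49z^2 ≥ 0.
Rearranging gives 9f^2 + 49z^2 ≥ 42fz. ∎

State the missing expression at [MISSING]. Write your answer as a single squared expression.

(3f - 7z)^2

The leading and trailing coefficients are 3^2 and 7^2, and 42 = 2·3·7, so the trinomial is (3f - 7z)^2.
Hence 9f^2 - 42fz + 49z^2 ≥ 0.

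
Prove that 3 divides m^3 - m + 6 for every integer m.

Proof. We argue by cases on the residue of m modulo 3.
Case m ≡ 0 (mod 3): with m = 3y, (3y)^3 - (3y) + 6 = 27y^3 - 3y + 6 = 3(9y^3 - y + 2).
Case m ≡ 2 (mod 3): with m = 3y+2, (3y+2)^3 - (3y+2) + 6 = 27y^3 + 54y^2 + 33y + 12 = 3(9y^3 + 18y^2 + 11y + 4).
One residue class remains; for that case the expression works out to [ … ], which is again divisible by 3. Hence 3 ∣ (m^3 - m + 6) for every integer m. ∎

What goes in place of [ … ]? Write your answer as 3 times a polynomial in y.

The residues treated are {0, 2}, so the missing case is m ≡ 1 (mod 3); write m = 3y+1.
Then (3y+1)^3 - (3y+1) + 6 = 27y^3 + 27y^2 + 6y + 6 = 3(9y^3 + 9y^2 + 2y + 2).

3(9y^3 + 9y^2 + 2y + 2)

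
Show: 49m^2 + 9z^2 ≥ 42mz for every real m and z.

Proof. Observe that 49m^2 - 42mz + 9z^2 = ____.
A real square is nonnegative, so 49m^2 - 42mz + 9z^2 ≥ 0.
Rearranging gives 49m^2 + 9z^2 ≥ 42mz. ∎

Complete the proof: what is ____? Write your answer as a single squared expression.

(7m - 3z)^2

49m^2 - 42mz + 9z^2 is a perfect-square trinomial: the outer terms are (7m)^2 and (3z)^2, and the cross term is -2·7m·3z.
So 49m^2 - 42mz + 9z^2 = (7m - 3z)^2 ≥ 0.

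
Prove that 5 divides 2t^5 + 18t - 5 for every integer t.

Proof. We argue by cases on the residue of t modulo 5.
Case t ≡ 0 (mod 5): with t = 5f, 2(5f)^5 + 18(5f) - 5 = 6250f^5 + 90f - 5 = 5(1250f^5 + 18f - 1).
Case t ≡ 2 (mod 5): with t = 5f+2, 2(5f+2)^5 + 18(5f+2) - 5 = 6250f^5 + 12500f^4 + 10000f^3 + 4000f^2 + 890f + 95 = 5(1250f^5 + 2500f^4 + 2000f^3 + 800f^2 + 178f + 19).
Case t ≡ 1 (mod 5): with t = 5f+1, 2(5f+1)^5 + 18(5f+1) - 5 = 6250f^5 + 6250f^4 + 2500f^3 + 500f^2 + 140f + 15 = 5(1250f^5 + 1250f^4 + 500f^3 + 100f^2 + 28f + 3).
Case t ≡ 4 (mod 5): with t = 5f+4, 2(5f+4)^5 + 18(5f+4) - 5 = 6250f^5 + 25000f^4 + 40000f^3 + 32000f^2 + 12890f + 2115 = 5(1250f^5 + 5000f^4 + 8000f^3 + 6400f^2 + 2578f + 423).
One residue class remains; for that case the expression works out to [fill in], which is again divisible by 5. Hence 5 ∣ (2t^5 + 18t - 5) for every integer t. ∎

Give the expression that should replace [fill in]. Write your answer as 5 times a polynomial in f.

The residues treated are {0, 2, 1, 4}, so the missing case is t ≡ 3 (mod 5); write t = 5f+3.
Then 2(5f+3)^5 + 18(5f+3) - 5 = 6250f^5 + 18750f^4 + 22500f^3 + 13500f^2 + 4140f + 535 = 5(1250f^5 + 3750f^4 + 4500f^3 + 2700f^2 + 828f + 107).

5(1250f^5 + 3750f^4 + 4500f^3 + 2700f^2 + 828f + 107)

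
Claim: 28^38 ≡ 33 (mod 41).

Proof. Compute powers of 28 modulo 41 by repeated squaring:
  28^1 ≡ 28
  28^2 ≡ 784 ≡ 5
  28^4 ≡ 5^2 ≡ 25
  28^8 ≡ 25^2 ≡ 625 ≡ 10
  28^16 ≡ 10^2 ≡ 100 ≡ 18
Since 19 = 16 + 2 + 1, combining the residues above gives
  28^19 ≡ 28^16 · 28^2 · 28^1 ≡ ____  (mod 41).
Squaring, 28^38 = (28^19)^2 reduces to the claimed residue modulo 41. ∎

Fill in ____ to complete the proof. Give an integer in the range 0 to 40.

19

28^16 · 28^2 · 28^1 ≡ 18 · 5 · 28 = 2520.
2520 mod 41 = 19, so 28^19 ≡ 19 (mod 41).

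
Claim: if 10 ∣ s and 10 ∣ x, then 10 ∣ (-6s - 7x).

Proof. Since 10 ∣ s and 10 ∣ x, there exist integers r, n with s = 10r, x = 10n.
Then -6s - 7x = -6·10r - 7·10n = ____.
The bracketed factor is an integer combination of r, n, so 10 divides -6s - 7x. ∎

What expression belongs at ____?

10(-7n - 6r)

Pull the common 10 out of every term: -6·10r - 7·10n = 10(-7n - 6r).
-7n - 6r is an integer, which exhibits the divisibility.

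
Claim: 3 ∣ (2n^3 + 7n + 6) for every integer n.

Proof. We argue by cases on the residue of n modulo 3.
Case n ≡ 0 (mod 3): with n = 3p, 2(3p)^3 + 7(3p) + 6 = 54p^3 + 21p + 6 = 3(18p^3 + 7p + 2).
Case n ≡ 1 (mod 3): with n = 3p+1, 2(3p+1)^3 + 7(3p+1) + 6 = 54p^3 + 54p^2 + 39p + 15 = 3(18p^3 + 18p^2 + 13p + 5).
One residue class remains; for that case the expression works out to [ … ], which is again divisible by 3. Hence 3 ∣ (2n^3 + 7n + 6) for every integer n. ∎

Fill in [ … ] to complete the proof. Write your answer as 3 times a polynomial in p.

3(18p^3 + 36p^2 + 31p + 12)

Only n ≡ 2 (mod 3) is unaccounted for. Put n = 3p+2:
2(3p+2)^3 + 7(3p+2) + 6 expands to 54p^3 + 108p^2 + 93p + 36,
and factoring out 3 leaves 3(18p^3 + 36p^2 + 31p + 12).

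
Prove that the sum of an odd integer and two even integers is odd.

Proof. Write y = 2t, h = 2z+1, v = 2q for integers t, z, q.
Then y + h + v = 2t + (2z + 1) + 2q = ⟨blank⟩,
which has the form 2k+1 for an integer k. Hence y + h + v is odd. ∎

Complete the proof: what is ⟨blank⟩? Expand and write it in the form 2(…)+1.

2(q + t + z) + 1

Expanding: 2t + (2z + 1) + 2q = 2q + 2t + 2z + 1.
Every term except the constant is even, so this is 2(q + t + z) + 1,
and q + t + z ∈ ℤ gives the required form.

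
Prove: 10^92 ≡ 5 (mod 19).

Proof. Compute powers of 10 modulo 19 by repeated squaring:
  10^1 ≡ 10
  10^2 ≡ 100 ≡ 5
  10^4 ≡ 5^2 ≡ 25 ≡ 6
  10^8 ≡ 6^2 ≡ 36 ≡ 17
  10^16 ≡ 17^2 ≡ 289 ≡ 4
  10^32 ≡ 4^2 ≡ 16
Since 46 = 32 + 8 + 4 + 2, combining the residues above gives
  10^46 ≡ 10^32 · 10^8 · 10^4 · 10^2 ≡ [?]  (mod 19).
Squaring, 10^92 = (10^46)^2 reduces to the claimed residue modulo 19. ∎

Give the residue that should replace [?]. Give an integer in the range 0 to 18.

Multiply the listed residues: 16 · 17 · 6 · 5 = 272 → 1632 → 8160.
Reducing modulo 19: 8160 = 429·19 + 9, so 10^46 ≡ 9.

9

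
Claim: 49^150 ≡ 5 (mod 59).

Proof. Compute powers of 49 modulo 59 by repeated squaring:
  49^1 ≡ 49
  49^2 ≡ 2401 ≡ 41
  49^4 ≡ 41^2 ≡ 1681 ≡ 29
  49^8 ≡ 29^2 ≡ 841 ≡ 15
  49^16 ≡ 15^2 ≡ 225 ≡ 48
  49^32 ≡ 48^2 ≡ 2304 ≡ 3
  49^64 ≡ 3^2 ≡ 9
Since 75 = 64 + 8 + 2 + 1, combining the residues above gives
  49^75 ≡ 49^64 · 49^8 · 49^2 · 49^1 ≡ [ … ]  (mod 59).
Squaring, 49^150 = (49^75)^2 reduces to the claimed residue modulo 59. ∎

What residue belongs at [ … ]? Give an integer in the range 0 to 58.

51

Multiply the listed residues: 9 · 15 · 41 · 49 = 135 → 5535 → 271215.
Reducing modulo 59: 271215 = 4596·59 + 51, so 49^75 ≡ 51.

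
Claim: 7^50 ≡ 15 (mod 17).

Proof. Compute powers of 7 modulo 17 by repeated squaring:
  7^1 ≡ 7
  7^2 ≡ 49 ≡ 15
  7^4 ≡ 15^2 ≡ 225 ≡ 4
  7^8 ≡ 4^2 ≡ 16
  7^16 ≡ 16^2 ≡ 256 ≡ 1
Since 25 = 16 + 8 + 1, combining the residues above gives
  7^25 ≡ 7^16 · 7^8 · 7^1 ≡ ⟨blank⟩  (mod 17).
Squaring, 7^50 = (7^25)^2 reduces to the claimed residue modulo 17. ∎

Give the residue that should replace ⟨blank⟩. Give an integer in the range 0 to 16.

7^16 · 7^8 · 7^1 ≡ 1 · 16 · 7 = 112.
112 mod 17 = 10, so 7^25 ≡ 10 (mod 17).

10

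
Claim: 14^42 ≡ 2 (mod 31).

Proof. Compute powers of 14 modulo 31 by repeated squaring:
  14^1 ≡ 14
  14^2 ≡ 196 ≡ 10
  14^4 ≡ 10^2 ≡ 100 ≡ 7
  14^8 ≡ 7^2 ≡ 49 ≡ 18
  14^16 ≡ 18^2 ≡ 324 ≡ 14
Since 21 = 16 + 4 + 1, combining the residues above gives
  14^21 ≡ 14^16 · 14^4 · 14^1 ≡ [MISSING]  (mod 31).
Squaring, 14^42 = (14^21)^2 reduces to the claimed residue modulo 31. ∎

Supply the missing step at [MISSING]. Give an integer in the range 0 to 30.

Multiply the listed residues: 14 · 7 · 14 = 98 → 1372.
Reducing modulo 31: 1372 = 44·31 + 8, so 14^21 ≡ 8.

8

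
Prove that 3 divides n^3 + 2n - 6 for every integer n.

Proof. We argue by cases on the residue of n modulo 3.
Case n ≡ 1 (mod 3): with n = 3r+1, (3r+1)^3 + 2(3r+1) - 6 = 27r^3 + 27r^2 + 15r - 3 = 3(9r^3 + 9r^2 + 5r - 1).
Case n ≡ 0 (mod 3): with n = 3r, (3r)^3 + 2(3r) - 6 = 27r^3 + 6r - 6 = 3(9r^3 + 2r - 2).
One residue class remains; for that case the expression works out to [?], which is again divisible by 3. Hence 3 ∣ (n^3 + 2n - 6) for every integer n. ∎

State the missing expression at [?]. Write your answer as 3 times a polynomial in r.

3(9r^3 + 18r^2 + 14r + 2)

Only n ≡ 2 (mod 3) is unaccounted for. Put n = 3r+2:
(3r+2)^3 + 2(3r+2) - 6 expands to 27r^3 + 54r^2 + 42r + 6,
and factoring out 3 leaves 3(9r^3 + 18r^2 + 14r + 2).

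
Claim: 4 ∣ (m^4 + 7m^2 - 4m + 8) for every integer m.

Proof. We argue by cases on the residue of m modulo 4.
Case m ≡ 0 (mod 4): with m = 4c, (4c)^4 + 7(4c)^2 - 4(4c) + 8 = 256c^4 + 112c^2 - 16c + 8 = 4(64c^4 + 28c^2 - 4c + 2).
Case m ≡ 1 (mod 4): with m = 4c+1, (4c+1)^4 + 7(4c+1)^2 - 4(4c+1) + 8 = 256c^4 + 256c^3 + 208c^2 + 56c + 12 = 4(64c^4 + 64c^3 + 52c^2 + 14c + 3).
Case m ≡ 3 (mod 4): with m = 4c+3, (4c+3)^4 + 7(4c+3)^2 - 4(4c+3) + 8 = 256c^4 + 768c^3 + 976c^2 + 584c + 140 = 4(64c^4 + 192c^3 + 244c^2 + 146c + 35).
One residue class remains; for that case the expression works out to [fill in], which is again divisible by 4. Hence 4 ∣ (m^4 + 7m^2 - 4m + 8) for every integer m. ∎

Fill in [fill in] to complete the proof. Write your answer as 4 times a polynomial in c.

Only m ≡ 2 (mod 4) is unaccounted for. Put m = 4c+2:
(4c+2)^4 + 7(4c+2)^2 - 4(4c+2) + 8 expands to 256c^4 + 512c^3 + 496c^2 + 224c + 44,
and factoring out 4 leaves 4(64c^4 + 128c^3 + 124c^2 + 56c + 11).

4(64c^4 + 128c^3 + 124c^2 + 56c + 11)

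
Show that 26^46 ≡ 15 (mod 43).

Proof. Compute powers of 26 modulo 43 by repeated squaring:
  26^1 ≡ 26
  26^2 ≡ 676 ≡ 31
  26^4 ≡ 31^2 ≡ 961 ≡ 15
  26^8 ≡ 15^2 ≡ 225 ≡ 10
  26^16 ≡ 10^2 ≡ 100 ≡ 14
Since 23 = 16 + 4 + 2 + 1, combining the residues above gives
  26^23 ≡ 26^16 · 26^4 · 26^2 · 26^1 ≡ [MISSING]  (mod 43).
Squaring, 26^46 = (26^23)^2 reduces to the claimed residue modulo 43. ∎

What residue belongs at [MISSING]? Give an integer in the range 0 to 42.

26^16 · 26^4 · 26^2 · 26^1 ≡ 14 · 15 · 31 · 26 = 169260.
169260 mod 43 = 12, so 26^23 ≡ 12 (mod 43).

12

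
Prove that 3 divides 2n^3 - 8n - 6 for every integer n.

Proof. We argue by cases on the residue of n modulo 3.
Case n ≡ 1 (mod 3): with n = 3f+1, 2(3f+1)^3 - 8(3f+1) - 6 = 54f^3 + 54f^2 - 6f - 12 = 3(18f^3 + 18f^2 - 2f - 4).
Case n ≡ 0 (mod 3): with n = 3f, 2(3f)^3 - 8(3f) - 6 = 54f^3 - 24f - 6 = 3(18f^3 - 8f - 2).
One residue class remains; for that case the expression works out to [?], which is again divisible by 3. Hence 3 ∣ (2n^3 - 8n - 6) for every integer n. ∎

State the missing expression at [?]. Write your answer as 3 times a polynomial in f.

The residues treated are {1, 0}, so the missing case is n ≡ 2 (mod 3); write n = 3f+2.
Then 2(3f+2)^3 - 8(3f+2) - 6 = 54f^3 + 108f^2 + 48f - 6 = 3(18f^3 + 36f^2 + 16f - 2).

3(18f^3 + 36f^2 + 16f - 2)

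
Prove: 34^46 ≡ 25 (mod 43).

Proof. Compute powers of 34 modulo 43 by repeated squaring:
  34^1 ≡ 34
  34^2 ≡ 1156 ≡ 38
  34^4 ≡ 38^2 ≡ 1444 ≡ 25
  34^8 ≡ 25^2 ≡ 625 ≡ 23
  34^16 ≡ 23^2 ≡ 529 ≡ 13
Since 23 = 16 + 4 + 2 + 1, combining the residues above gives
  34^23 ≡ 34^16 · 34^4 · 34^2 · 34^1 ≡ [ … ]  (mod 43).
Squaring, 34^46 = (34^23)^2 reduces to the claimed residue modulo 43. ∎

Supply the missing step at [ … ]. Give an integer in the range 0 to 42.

5

34^16 · 34^4 · 34^2 · 34^1 ≡ 13 · 25 · 38 · 34 = 419900.
419900 mod 43 = 5, so 34^23 ≡ 5 (mod 43).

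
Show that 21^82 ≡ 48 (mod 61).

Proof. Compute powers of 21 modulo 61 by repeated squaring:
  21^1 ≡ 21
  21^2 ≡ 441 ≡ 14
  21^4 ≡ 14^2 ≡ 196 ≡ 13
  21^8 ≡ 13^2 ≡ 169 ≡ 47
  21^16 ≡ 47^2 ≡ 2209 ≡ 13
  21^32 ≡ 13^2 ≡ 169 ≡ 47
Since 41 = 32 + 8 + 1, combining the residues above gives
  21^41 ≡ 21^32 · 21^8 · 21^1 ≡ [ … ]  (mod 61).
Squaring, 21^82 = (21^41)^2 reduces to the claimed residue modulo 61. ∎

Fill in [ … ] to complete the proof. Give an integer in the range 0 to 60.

Multiply the listed residues: 47 · 47 · 21 = 2209 → 46389.
Reducing modulo 61: 46389 = 760·61 + 29, so 21^41 ≡ 29.

29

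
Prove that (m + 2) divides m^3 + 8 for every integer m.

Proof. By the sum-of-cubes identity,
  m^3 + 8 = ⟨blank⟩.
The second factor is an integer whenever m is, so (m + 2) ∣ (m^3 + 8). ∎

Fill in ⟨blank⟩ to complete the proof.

(m + 2)(m^2 - 2m + 4)

a^3 + b^3 = (a + b)(a^2 - ab + b^2). With a = m, b = 2:
m^3 + 8 = (m + 2)(m^2 - 2m + 4).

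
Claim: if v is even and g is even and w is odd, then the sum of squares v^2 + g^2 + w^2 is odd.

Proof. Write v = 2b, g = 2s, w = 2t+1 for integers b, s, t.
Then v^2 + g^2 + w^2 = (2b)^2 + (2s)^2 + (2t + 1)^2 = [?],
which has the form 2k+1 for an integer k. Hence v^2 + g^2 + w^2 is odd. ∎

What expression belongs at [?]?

Expanding: (2b)^2 + (2s)^2 + (2t + 1)^2 = 4b^2 + 4s^2 + 4t^2 + 4t + 1.
Every term except the constant is even, so this is 2(2b^2 + 2s^2 + 2t^2 + 2t) + 1,
and 2b^2 + 2s^2 + 2t^2 + 2t ∈ ℤ gives the required form.

2(2b^2 + 2s^2 + 2t^2 + 2t) + 1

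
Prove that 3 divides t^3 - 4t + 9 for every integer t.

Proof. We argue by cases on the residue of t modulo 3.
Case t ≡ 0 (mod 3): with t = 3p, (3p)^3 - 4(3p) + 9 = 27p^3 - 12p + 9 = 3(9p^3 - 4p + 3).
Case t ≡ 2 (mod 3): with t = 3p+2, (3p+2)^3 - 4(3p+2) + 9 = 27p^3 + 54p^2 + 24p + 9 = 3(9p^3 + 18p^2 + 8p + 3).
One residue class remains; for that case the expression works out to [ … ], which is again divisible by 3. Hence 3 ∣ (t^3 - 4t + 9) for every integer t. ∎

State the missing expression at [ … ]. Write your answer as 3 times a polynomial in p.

3(9p^3 + 9p^2 - p + 2)

The residues treated are {0, 2}, so the missing case is t ≡ 1 (mod 3); write t = 3p+1.
Then (3p+1)^3 - 4(3p+1) + 9 = 27p^3 + 27p^2 - 3p + 6 = 3(9p^3 + 9p^2 - p + 2).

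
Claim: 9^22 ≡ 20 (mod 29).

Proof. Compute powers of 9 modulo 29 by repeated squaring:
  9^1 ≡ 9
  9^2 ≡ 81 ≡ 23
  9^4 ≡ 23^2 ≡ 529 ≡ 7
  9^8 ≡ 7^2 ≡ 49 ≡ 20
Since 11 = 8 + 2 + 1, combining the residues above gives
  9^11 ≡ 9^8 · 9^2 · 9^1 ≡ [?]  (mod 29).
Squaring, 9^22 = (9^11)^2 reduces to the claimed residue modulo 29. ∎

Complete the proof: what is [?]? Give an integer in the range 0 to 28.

9^8 · 9^2 · 9^1 ≡ 20 · 23 · 9 = 4140.
4140 mod 29 = 22, so 9^11 ≡ 22 (mod 29).

22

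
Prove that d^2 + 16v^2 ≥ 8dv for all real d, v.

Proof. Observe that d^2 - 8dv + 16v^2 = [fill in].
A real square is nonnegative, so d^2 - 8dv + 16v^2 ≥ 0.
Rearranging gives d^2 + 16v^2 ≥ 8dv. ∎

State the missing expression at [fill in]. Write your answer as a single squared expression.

The leading and trailing coefficients are 1^2 and 4^2, and 8 = 2·1·4, so the trinomial is (d - 4v)^2.
Hence d^2 - 8dv + 16v^2 ≥ 0.

(d - 4v)^2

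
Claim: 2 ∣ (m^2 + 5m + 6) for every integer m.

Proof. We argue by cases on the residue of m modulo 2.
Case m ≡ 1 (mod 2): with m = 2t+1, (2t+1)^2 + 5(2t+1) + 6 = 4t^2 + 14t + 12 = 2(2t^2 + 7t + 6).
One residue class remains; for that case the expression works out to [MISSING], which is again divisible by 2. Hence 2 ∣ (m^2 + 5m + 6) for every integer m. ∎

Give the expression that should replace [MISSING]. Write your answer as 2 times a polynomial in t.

Only m ≡ 0 (mod 2) is unaccounted for. Put m = 2t:
(2t)^2 + 5(2t) + 6 expands to 4t^2 + 10t + 6,
and factoring out 2 leaves 2(2t^2 + 5t + 3).

2(2t^2 + 5t + 3)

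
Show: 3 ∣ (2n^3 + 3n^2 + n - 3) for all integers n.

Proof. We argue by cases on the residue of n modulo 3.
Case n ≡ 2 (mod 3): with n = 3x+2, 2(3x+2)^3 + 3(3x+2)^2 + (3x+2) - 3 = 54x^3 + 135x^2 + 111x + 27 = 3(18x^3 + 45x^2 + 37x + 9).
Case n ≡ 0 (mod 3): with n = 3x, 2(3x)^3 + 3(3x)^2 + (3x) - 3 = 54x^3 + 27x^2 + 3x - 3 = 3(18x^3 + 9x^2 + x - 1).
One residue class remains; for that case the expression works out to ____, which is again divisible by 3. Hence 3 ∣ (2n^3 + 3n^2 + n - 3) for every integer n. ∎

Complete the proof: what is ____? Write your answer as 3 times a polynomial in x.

The residues treated are {2, 0}, so the missing case is n ≡ 1 (mod 3); write n = 3x+1.
Then 2(3x+1)^3 + 3(3x+1)^2 + (3x+1) - 3 = 54x^3 + 81x^2 + 39x + 3 = 3(18x^3 + 27x^2 + 13x + 1).

3(18x^3 + 27x^2 + 13x + 1)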